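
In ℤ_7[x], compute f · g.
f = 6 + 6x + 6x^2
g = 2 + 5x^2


Expand and collect like terms; reduce coefficients mod 7:
x^0: 6·2 = 12 ≡ 5 (mod 7)
x^1: 6·0 + 6·2 = 12 ≡ 5 (mod 7)
x^2: 6·5 + 6·0 + 6·2 = 42 ≡ 0 (mod 7)
x^3: 6·5 + 6·0 = 30 ≡ 2 (mod 7)
x^4: 6·5 = 30 ≡ 2 (mod 7)
Result: 5 + 5x + 2x^3 + 2x^4

f · g = 5 + 5x + 2x^3 + 2x^4


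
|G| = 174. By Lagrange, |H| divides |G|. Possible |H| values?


Lagrange's theorem: |H| divides |G|
|G| = 174
Divisors of 174: 1, 2, 3, 6, 29, 58, 87, 174

Possible subgroup orders: {1, 2, 3, 6, 29, 58, 87, 174}


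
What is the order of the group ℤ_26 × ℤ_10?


|A × B| = |A| · |B|
|ℤ_26 × ℤ_10| = 26 × 10 = 260

|ℤ_26 × ℤ_10| = 260


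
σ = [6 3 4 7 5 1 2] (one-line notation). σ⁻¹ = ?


To find σ⁻¹, swap domain and range:
σ(1) = 6 → σ⁻¹(6) = 1
σ(2) = 3 → σ⁻¹(3) = 2
σ(3) = 4 → σ⁻¹(4) = 3
σ(4) = 7 → σ⁻¹(7) = 4
σ(5) = 5 → σ⁻¹(5) = 5
σ(6) = 1 → σ⁻¹(1) = 6
σ(7) = 2 → σ⁻¹(2) = 7

σ⁻¹ = [6 7 2 3 5 1 4]


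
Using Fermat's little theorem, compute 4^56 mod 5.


Fermat's little theorem: if p is prime and gcd(a,p)=1, then a^(p-1) ≡ 1 (mod p)
p = 5 is prime, gcd(4,5) = 1
Reduce exponent: 56 mod 4 = 0
So 4^56 ≡ 4^0 (mod 5)
4^0 = 1

4^56 ≡ 1 (mod 5)


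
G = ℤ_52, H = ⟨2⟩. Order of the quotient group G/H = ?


|⟨2⟩| = n / gcd(2, 52) = 52 / 2 = 26
H is normal (ℤ_52 is abelian).
|G/H| = |G| / |H| = 52 / 26 = 2

|G/H| = 2


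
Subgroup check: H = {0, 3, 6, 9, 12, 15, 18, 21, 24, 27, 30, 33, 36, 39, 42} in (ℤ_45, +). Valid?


Subgroup test for H = {0, 3, 6, 9, 12, 15, 18, 21, 24, 27, 30, 33, 36, 39, 42} in (ℤ_45, +):
(1) 0 ∈ H? Yes
(2) Closure: for all a,b ∈ H, (a+b) mod 45 ∈ H? Yes
(3) Inverses: for all a ∈ H, -a mod 45 ∈ H? Yes

Yes, H is a subgroup of ℤ_45


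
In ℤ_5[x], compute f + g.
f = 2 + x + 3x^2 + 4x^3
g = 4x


Add coefficients mod 5:
x^0: 2 + 0 = 2 (mod 5)
x^1: 1 + 4 = 0 (mod 5)
x^2: 3 + 0 = 3 (mod 5)
x^3: 4 + 0 = 4 (mod 5)
Result: 2 + 3x^2 + 4x^3

f + g = 2 + 3x^2 + 4x^3


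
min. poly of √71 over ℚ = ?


√71 satisfies x² - 71 = 0, irreducible over ℚ since 71 is squarefree

Minimal polynomial: x² - 71


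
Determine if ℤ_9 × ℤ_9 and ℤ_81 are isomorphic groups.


Comparing ℤ_9 × ℤ_9 and ℤ_81:
gcd(9,9) = 9 ≠ 1. Max element order in ℤ_9×ℤ_9 is lcm(9,9) = 9 < 81, so it has no element of order 81

No, ℤ_9 × ℤ_9 ≇ ℤ_81


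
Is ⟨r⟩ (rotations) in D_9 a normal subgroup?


H = ⟨r⟩ (rotations) in D_9
The rotation subgroup ⟨r⟩ has index 2 in D_9, so it is normal

Yes, normal subgroup


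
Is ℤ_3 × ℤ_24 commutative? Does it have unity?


Direct product ring; commutative with unity (1,1); but (1,0)·(0,1) = (0,0) gives zero divisors, so not an integral domain
Commutative: Yes
Integral domain: No
Has unity: Yes

ℤ_3 × ℤ_24: Commutative=Yes, Unity=Yes


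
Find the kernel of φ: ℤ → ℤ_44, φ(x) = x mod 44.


Kernel = preimage of identity
ker(φ) = {x ∈ ℤ : x ≡ 0 (mod 44)} = 44ℤ = {0, ±44, ±88, ...}

ker(φ) = 44ℤ


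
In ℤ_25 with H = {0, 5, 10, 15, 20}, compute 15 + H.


15 + H = {15 + h (mod 25) : h ∈ H}
15+0=15, 15+5=20, 15+10=0, 15+15=5, 15+20=10
15 + H = {0, 5, 10, 15, 20} = 0 + H

15 + H = {0, 5, 10, 15, 20}


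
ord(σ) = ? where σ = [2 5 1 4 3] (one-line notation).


Cycle decomposition: (1 2 5 3)
Cycle lengths: 4
Order = lcm(4) = 4

ord(σ) = 4


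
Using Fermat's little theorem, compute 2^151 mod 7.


Fermat's little theorem: if p is prime and gcd(a,p)=1, then a^(p-1) ≡ 1 (mod p)
p = 7 is prime, gcd(2,7) = 1
Reduce exponent: 151 mod 6 = 1
So 2^151 ≡ 2^1 (mod 7)
2^1 mod 7 = 2

2^151 ≡ 2 (mod 7)


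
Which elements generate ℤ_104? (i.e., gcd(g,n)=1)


g generates ℤ_n iff gcd(g,n) = 1
Prime factors of 104: 2, 13
Generators are g ∈ {1,...,103} not divisible by any of these primes.
Generators: {1, 3, 5, 7, 9, 11, 15, 17, 19, 21, 23, 25, 27, 29, 31, 33, 35, 37, 41, 43, 45, 47, 49, 51, 53, 55, 57, 59, 61, 63, 67, 69, 71, 73, 75, 77, 79, 81, 83, 85, 87, 89, 93, 95, 97, 99, 101, 103}
Number of generators = φ(104) = 48

Generators of ℤ_104 = {1, 3, 5, 7, 9, 11, 15, 17, 19, 21, 23, 25, 27, 29, 31, 33, 35, 37, 41, 43, 45, 47, 49, 51, 53, 55, 57, 59, 61, 63, 67, 69, 71, 73, 75, 77, 79, 81, 83, 85, 87, 89, 93, 95, 97, 99, 101, 103}


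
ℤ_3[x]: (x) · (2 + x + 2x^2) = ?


Expand and collect like terms; reduce coefficients mod 3:
x^0: 0·2 = 0 ≡ 0 (mod 3)
x^1: 0·1 + 1·2 = 2 ≡ 2 (mod 3)
x^2: 0·2 + 1·1 = 1 ≡ 1 (mod 3)
x^3: 1·2 = 2 ≡ 2 (mod 3)
Result: 2x + x^2 + 2x^3

f · g = 2x + x^2 + 2x^3


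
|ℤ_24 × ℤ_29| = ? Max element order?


|ℤ_24 × ℤ_29| = 24 × 29 = 696
Max element order = lcm(24,29) = 696
Cyclic? Yes (gcd=1)

|ℤ_24×ℤ_29| = 696, max element order = 696


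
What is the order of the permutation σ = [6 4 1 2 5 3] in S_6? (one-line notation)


Cycle decomposition: (1 6 3) (2 4)
Cycle lengths: 3, 2
Order = lcm(3, 2) = 6

ord(σ) = 6


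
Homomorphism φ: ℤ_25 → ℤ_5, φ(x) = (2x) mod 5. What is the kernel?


Kernel = preimage of identity
ker(φ) = {x ∈ ℤ_25 : 2x ≡ 0 (mod 5)}. Since 5 | 25, φ is well-defined. The kernel is the cyclic subgroup ⟨5⟩ of ℤ_25 (order 5), i.e. {0, 5, 10, 15, 20}

ker(φ) = {0, 5, 10, 15, 20}


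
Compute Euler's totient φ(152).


Factor n: 152 = 2^3 × 19
φ(n) = n · ∏(1 - 1/p) over distinct primes p | n
φ(152) = 152 · (1 - 1/2) · (1 - 1/19) = 72

φ(152) = 72


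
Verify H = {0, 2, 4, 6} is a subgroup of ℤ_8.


Subgroup test for H = {0, 2, 4, 6} in (ℤ_8, +):
(1) 0 ∈ H? Yes
(2) Closure: for all a,b ∈ H, (a+b) mod 8 ∈ H? Yes
(3) Inverses: for all a ∈ H, -a mod 8 ∈ H? Yes

Yes, H is a subgroup of ℤ_8


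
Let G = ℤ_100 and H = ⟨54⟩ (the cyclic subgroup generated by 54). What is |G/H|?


|⟨54⟩| = n / gcd(54, 100) = 100 / 2 = 50
H is normal (ℤ_100 is abelian).
|G/H| = |G| / |H| = 100 / 50 = 2

|G/H| = 2


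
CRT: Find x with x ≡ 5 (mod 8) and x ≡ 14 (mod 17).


m₁ = 8, m₂ = 17, gcd = 1, so CRT applies. M = m₁·m₂ = 136
Let M₁ = M/m₁ = 17, M₂ = M/m₂ = 8
Find y₁ ≡ M₁⁻¹ (mod m₁): 17⁻¹ ≡ 1 (mod 8)
Find y₂ ≡ M₂⁻¹ (mod m₂): 8⁻¹ ≡ 15 (mod 17)
x = a₁·M₁·y₁ + a₂·M₂·y₂ = 5·17·1 + 14·8·15 = 1765
Reduce mod 136: x ≡ 133
Check: 133 mod 8 = 5 ✓, 133 mod 17 = 14 ✓

x ≡ 133 (mod 136)


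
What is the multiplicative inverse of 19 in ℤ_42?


Use the extended Euclidean algorithm to write 1 = 19·s + 42·t; then s mod 42 is the inverse.
Euclidean algorithm:
  19 = 0·42 + 19
  42 = 2·19 + 4
  19 = 4·4 + 3
  4 = 1·3 + 1
  3 = 3·1 + 0
gcd(19,42) = 1
Back-substitution gives: 19·(-11) + 42·(5) = 1
So 19⁻¹ ≡ -11 ≡ 31 (mod 42)
Check: 19 × 31 = 589 ≡ 1 (mod 42) ✓

19⁻¹ ≡ 31 (mod 42)


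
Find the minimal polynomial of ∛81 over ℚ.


∛81 satisfies x³ - 81 = 0, irreducible over ℚ (no rational root; 81 is not a perfect cube)

Minimal polynomial: x³ - 81


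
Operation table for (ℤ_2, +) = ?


Elements: {0, 1}
Operation: addition mod 2
Entry (a, b) = (a + b) mod 2

Cayley table:
  | 0 | 1
0 | 0 | 1
1 | 1 | 0


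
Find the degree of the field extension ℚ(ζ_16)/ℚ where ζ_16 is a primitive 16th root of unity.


[ℚ(ζ_n):ℚ] = deg Φ_n(x) = φ(n). Here φ(16) = 8

[ℚ(ζ_16)/ℚ where ζ_16 is a primitive 16th root of unity] = 8


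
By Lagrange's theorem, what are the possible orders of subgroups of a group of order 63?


Lagrange's theorem: |H| divides |G|
|G| = 63
Divisors of 63: 1, 3, 7, 9, 21, 63

Possible subgroup orders: {1, 3, 7, 9, 21, 63}


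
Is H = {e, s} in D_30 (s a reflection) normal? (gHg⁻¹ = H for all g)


H = {e, s} in D_30 (s a reflection)
r·s·r⁻¹ = sr⁻² ≠ s for n ≥ 3, so {e, s} is not closed under conjugation

No, not a normal subgroup


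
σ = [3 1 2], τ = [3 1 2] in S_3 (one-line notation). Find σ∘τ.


σ∘τ: apply τ first, then σ
1 →τ 3 →σ 2
2 →τ 1 →σ 3
3 →τ 2 →σ 1

σ∘τ = [2 3 1]


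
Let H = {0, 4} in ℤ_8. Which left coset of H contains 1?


1 + H = {1 + h (mod 8) : h ∈ H}
1+0=1, 1+4=5

1 + H = {1, 5}


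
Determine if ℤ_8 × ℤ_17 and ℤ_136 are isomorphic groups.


Comparing ℤ_8 × ℤ_17 and ℤ_136:
gcd(8,17) = 1, so ℤ_8 × ℤ_17 ≅ ℤ_136 (CRT)

Yes, ℤ_8 × ℤ_17 ≅ ℤ_136


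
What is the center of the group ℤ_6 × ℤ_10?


Z(G) = {g ∈ G | gx = xg for all x ∈ G}
Direct product of abelian groups is abelian, so Z(G) = G

Z(ℤ_6 × ℤ_10) = ℤ_6 × ℤ_10


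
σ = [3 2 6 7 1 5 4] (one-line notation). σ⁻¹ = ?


To find σ⁻¹, swap domain and range:
σ(1) = 3 → σ⁻¹(3) = 1
σ(2) = 2 → σ⁻¹(2) = 2
σ(3) = 6 → σ⁻¹(6) = 3
σ(4) = 7 → σ⁻¹(7) = 4
σ(5) = 1 → σ⁻¹(1) = 5
σ(6) = 5 → σ⁻¹(5) = 6
σ(7) = 4 → σ⁻¹(4) = 7

σ⁻¹ = [5 2 1 7 6 3 4]


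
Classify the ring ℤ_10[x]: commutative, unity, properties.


ℤ_10 has zero divisors (2·5 ≡ 0), and these lift to constant zero divisors in ℤ_10[x]; so not an integral domain
Commutative: Yes
Integral domain: No
Has unity: Yes

ℤ_10[x]: Commutative=Yes, Unity=Yes


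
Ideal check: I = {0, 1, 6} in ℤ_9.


Check ideal conditions for I = {0, 1, 6} in ℤ_9:
(1) I is an additive subgroup? No
(2) For r ∈ ℤ_9 and a ∈ I: r·a ∈ I? No  [counterexample: r=2, a=1, r·a mod 9 = 2 ∉ I]

No, I is not an ideal of ℤ_9


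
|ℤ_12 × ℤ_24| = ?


|A × B| = |A| · |B|
|ℤ_12 × ℤ_24| = 12 × 24 = 288

|ℤ_12 × ℤ_24| = 288


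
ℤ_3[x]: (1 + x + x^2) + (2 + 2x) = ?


Add coefficients mod 3:
x^0: 1 + 2 = 0 (mod 3)
x^1: 1 + 2 = 0 (mod 3)
x^2: 1 + 0 = 1 (mod 3)
Result: x^2

f + g = x^2


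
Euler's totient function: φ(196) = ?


Factor n: 196 = 2^2 × 7^2
φ(n) = n · ∏(1 - 1/p) over distinct primes p | n
φ(196) = 196 · (1 - 1/2) · (1 - 1/7) = 84

φ(196) = 84


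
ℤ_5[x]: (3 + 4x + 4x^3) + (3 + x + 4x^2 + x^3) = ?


Add coefficients mod 5:
x^0: 3 + 3 = 1 (mod 5)
x^1: 4 + 1 = 0 (mod 5)
x^2: 0 + 4 = 4 (mod 5)
x^3: 4 + 1 = 0 (mod 5)
Result: 1 + 4x^2

f + g = 1 + 4x^2


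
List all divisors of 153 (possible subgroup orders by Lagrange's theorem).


Lagrange's theorem: |H| divides |G|
|G| = 153
Divisors of 153: 1, 3, 9, 17, 51, 153

Possible subgroup orders: {1, 3, 9, 17, 51, 153}


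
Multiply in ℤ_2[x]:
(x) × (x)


Expand and collect like terms; reduce coefficients mod 2:
x^0: 0·0 = 0 ≡ 0 (mod 2)
x^1: 0·1 + 1·0 = 0 ≡ 0 (mod 2)
x^2: 1·1 = 1 ≡ 1 (mod 2)
Result: x^2

f · g = x^2


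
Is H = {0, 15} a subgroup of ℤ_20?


Subgroup test for H = {0, 15} in (ℤ_20, +):
(1) 0 ∈ H? Yes
(2) Closure: for all a,b ∈ H, (a+b) mod 20 ∈ H? No  [counterexample: 15 + 15 = 10 ∉ H]
(3) Inverses: for all a ∈ H, -a mod 20 ∈ H? No

No, H is not a subgroup of ℤ_20


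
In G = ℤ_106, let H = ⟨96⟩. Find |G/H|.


|⟨96⟩| = n / gcd(96, 106) = 106 / 2 = 53
H is normal (ℤ_106 is abelian).
|G/H| = |G| / |H| = 106 / 53 = 2

|G/H| = 2


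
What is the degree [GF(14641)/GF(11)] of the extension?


GF(14641) = GF(11^4), so the extension degree is 4

[GF(14641)/GF(11)] = 4


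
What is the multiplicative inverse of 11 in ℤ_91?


Use the extended Euclidean algorithm to write 1 = 11·s + 91·t; then s mod 91 is the inverse.
Euclidean algorithm:
  11 = 0·91 + 11
  91 = 8·11 + 3
  11 = 3·3 + 2
  3 = 1·2 + 1
  2 = 2·1 + 0
gcd(11,91) = 1
Back-substitution gives: 11·(-33) + 91·(4) = 1
So 11⁻¹ ≡ -33 ≡ 58 (mod 91)
Check: 11 × 58 = 638 ≡ 1 (mod 91) ✓

11⁻¹ ≡ 58 (mod 91)


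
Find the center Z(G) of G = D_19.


Z(G) = {g ∈ G | gx = xg for all x ∈ G}
For odd n, Z(D_n) = {e}: no nontrivial rotation commutes with all reflections

Z(D_19) = {e}


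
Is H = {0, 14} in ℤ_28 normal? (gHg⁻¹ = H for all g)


H = {0, 14} in ℤ_28
ℤ_28 is abelian; every subgroup of an abelian group is normal

Yes, normal subgroup


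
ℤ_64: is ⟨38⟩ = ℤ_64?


g generates ℤ_n iff gcd(g, n) = 1
gcd(38, 64) = 2
Since gcd = 2 ≠ 1, ⟨38⟩ has order 32 < 64, so 38 is not a generator.

No, 38 does not generate ℤ_64


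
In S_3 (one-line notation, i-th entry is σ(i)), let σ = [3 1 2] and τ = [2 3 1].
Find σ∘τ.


σ∘τ: apply τ first, then σ
1 →τ 2 →σ 1
2 →τ 3 →σ 2
3 →τ 1 →σ 3

σ∘τ = [1 2 3]


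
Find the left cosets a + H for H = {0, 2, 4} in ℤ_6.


H = {0, 2, 4}, |H| = 3
Number of cosets = |G|/|H| = 6/3 = 2
0 + H = {0, 2, 4}
1 + H = {1, 3, 5}

Cosets: 0+H={0,2,4}; 1+H={1,3,5}


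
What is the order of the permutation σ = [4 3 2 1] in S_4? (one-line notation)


Cycle decomposition: (1 4) (2 3)
Cycle lengths: 2, 2
Order = lcm(2, 2) = 2

ord(σ) = 2


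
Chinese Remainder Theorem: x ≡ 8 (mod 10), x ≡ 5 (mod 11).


m₁ = 10, m₂ = 11, gcd = 1, so CRT applies. M = m₁·m₂ = 110
Let M₁ = M/m₁ = 11, M₂ = M/m₂ = 10
Find y₁ ≡ M₁⁻¹ (mod m₁): 11⁻¹ ≡ 1 (mod 10)
Find y₂ ≡ M₂⁻¹ (mod m₂): 10⁻¹ ≡ 10 (mod 11)
x = a₁·M₁·y₁ + a₂·M₂·y₂ = 8·11·1 + 5·10·10 = 588
Reduce mod 110: x ≡ 38
Check: 38 mod 10 = 8 ✓, 38 mod 11 = 5 ✓

x ≡ 38 (mod 110)


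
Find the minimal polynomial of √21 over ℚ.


√21 satisfies x² - 21 = 0, irreducible over ℚ since 21 is squarefree

Minimal polynomial: x² - 21


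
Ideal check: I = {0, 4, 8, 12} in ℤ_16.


Check ideal conditions for I = {0, 4, 8, 12} in ℤ_16:
(1) I is an additive subgroup? Yes
(2) For r ∈ ℤ_16 and a ∈ I: r·a ∈ I? Yes

Yes, I is an ideal of ℤ_16


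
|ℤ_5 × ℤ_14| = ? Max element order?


|ℤ_5 × ℤ_14| = 5 × 14 = 70
Max element order = lcm(5,14) = 70
Cyclic? Yes (gcd=1)

|ℤ_5×ℤ_14| = 70, max element order = 70


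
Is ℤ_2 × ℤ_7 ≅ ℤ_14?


Comparing ℤ_2 × ℤ_7 and ℤ_14:
gcd(2,7) = 1, so ℤ_2 × ℤ_7 ≅ ℤ_14 (CRT)

Yes, ℤ_2 × ℤ_7 ≅ ℤ_14


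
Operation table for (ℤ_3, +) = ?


Elements: {0, 1, 2}
Operation: addition mod 3
Entry (a, b) = (a + b) mod 3

Cayley table:
  | 0 | 1 | 2
0 | 0 | 1 | 2
1 | 1 | 2 | 0
2 | 2 | 0 | 1


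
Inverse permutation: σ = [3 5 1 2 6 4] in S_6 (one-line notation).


To find σ⁻¹, swap domain and range:
σ(1) = 3 → σ⁻¹(3) = 1
σ(2) = 5 → σ⁻¹(5) = 2
σ(3) = 1 → σ⁻¹(1) = 3
σ(4) = 2 → σ⁻¹(2) = 4
σ(5) = 6 → σ⁻¹(6) = 5
σ(6) = 4 → σ⁻¹(4) = 6

σ⁻¹ = [3 4 1 6 2 5]


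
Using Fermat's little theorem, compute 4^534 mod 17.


Fermat's little theorem: if p is prime and gcd(a,p)=1, then a^(p-1) ≡ 1 (mod p)
p = 17 is prime, gcd(4,17) = 1
Reduce exponent: 534 mod 16 = 6
So 4^534 ≡ 4^6 (mod 17)
4^6 mod 17 = 16

4^534 ≡ 16 (mod 17)


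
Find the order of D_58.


|D_n| = 2n (n rotations and n reflections)
|D_58| = 2×58 = 116

|D_58| = 116


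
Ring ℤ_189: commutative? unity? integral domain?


ℤ_189 is a commutative ring with unity 1; 189 = 3×63 is composite, so 3·63 ≡ 0 gives zero divisors (not an integral domain)
Commutative: Yes
Integral domain: No
Has unity: Yes

ℤ_189: Commutative=Yes, Unity=Yes


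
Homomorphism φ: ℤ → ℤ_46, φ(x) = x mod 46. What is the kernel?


Kernel = preimage of identity
ker(φ) = {x ∈ ℤ : x ≡ 0 (mod 46)} = 46ℤ = {0, ±46, ±92, ...}

ker(φ) = 46ℤ


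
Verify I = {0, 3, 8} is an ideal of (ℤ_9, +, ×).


Check ideal conditions for I = {0, 3, 8} in ℤ_9:
(1) I is an additive subgroup? No
(2) For r ∈ ℤ_9 and a ∈ I: r·a ∈ I? No  [counterexample: r=2, a=3, r·a mod 9 = 6 ∉ I]

No, I is not an ideal of ℤ_9


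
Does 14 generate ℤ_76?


g generates ℤ_n iff gcd(g, n) = 1
gcd(14, 76) = 2
Since gcd = 2 ≠ 1, ⟨14⟩ has order 38 < 76, so 14 is not a generator.

No, 14 does not generate ℤ_76


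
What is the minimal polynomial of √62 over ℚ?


√62 satisfies x² - 62 = 0, irreducible over ℚ since 62 is squarefree

Minimal polynomial: x² - 62


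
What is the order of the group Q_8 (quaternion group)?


Q_8 = {±1, ±i, ±j, ±k}
|Q_8| = 8

|Q_8 (quaternion group)| = 8


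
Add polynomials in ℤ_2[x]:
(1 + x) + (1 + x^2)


Add coefficients mod 2:
x^0: 1 + 1 = 0 (mod 2)
x^1: 1 + 0 = 1 (mod 2)
x^2: 0 + 1 = 1 (mod 2)
Result: x + x^2

f + g = x + x^2


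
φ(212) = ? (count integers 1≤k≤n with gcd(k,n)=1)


Factor n: 212 = 2^2 × 53
φ(n) = n · ∏(1 - 1/p) over distinct primes p | n
φ(212) = 212 · (1 - 1/2) · (1 - 1/53) = 104

φ(212) = 104


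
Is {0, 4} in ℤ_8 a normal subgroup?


H = {0, 4} in ℤ_8
ℤ_8 is abelian; every subgroup of an abelian group is normal

Yes, normal subgroup


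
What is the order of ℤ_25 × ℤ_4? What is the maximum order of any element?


|ℤ_25 × ℤ_4| = 25 × 4 = 100
Max element order = lcm(25,4) = 100
Cyclic? Yes (gcd=1)

|ℤ_25×ℤ_4| = 100, max element order = 100


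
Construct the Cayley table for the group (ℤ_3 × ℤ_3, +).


Elements: {(0,0), (0,1), (0,2), (1,0), (1,1), (1,2), (2,0), (2,1), (2,2)}
Operation: componentwise addition mod (3, 3)
Entry (a, b) = ((a₁+b₁) mod 3, (a₂+b₂) mod 3)

Cayley table:
      | (0,0) | (0,1) | (0,2) | (1,0) | (1,1) | (1,2) | (2,0) | (2,1) | (2,2)
(0,0) | (0,0) | (0,1) | (0,2) | (1,0) | (1,1) | (1,2) | (2,0) | (2,1) | (2,2)
(0,1) | (0,1) | (0,2) | (0,0) | (1,1) | (1,2) | (1,0) | (2,1) | (2,2) | (2,0)
(0,2) | (0,2) | (0,0) | (0,1) | (1,2) | (1,0) | (1,1) | (2,2) | (2,0) | (2,1)
(1,0) | (1,0) | (1,1) | (1,2) | (2,0) | (2,1) | (2,2) | (0,0) | (0,1) | (0,2)
(1,1) | (1,1) | (1,2) | (1,0) | (2,1) | (2,2) | (2,0) | (0,1) | (0,2) | (0,0)
(1,2) | (1,2) | (1,0) | (1,1) | (2,2) | (2,0) | (2,1) | (0,2) | (0,0) | (0,1)
(2,0) | (2,0) | (2,1) | (2,2) | (0,0) | (0,1) | (0,2) | (1,0) | (1,1) | (1,2)
(2,1) | (2,1) | (2,2) | (2,0) | (0,1) | (0,2) | (0,0) | (1,1) | (1,2) | (1,0)
(2,2) | (2,2) | (2,0) | (2,1) | (0,2) | (0,0) | (0,1) | (1,2) | (1,0) | (1,1)


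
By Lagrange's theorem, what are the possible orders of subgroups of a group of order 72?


Lagrange's theorem: |H| divides |G|
|G| = 72
Divisors of 72: 1, 2, 3, 4, 6, 8, 9, 12, 18, 24, 36, 72

Possible subgroup orders: {1, 2, 3, 4, 6, 8, 9, 12, 18, 24, 36, 72}


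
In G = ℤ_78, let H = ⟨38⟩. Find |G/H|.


|⟨38⟩| = n / gcd(38, 78) = 78 / 2 = 39
H is normal (ℤ_78 is abelian).
|G/H| = |G| / |H| = 78 / 39 = 2

|G/H| = 2


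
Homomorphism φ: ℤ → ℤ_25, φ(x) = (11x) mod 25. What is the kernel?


Kernel = preimage of identity
ker(φ) = {x ∈ ℤ : 11x ≡ 0 (mod 25)}. gcd(11,25) = 1, so 11x ≡ 0 (mod 25) ⟺ x ≡ 0 (mod 25/1 = 25). Hence ker(φ) = 25ℤ

ker(φ) = 25ℤ


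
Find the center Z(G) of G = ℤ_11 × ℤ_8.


Z(G) = {g ∈ G | gx = xg for all x ∈ G}
Direct product of abelian groups is abelian, so Z(G) = G

Z(ℤ_11 × ℤ_8) = ℤ_11 × ℤ_8


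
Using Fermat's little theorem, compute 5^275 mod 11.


Fermat's little theorem: if p is prime and gcd(a,p)=1, then a^(p-1) ≡ 1 (mod p)
p = 11 is prime, gcd(5,11) = 1
Reduce exponent: 275 mod 10 = 5
So 5^275 ≡ 5^5 (mod 11)
5^5 mod 11 = 1

5^275 ≡ 1 (mod 11)


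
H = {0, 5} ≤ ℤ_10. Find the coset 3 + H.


3 + H = {3 + h (mod 10) : h ∈ H}
3+0=3, 3+5=8

3 + H = {3, 8}


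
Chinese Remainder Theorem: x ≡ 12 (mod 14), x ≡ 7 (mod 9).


m₁ = 14, m₂ = 9, gcd = 1, so CRT applies. M = m₁·m₂ = 126
Let M₁ = M/m₁ = 9, M₂ = M/m₂ = 14
Find y₁ ≡ M₁⁻¹ (mod m₁): 9⁻¹ ≡ 11 (mod 14)
Find y₂ ≡ M₂⁻¹ (mod m₂): 14⁻¹ ≡ 2 (mod 9)
x = a₁·M₁·y₁ + a₂·M₂·y₂ = 12·9·11 + 7·14·2 = 1384
Reduce mod 126: x ≡ 124
Check: 124 mod 14 = 12 ✓, 124 mod 9 = 7 ✓

x ≡ 124 (mod 126)


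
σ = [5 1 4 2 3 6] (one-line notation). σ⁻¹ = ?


To find σ⁻¹, swap domain and range:
σ(1) = 5 → σ⁻¹(5) = 1
σ(2) = 1 → σ⁻¹(1) = 2
σ(3) = 4 → σ⁻¹(4) = 3
σ(4) = 2 → σ⁻¹(2) = 4
σ(5) = 3 → σ⁻¹(3) = 5
σ(6) = 6 → σ⁻¹(6) = 6

σ⁻¹ = [2 4 5 3 1 6]


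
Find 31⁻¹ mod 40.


Use the extended Euclidean algorithm to write 1 = 31·s + 40·t; then s mod 40 is the inverse.
Euclidean algorithm:
  31 = 0·40 + 31
  40 = 1·31 + 9
  31 = 3·9 + 4
  9 = 2·4 + 1
  4 = 4·1 + 0
gcd(31,40) = 1
Back-substitution gives: 31·(-9) + 40·(7) = 1
So 31⁻¹ ≡ -9 ≡ 31 (mod 40)
Check: 31 × 31 = 961 ≡ 1 (mod 40) ✓

31⁻¹ ≡ 31 (mod 40)


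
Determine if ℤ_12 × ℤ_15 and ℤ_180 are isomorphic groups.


Comparing ℤ_12 × ℤ_15 and ℤ_180:
gcd(12,15) = 3 ≠ 1. Max element order in ℤ_12×ℤ_15 is lcm(12,15) = 60 < 180, so it has no element of order 180

No, ℤ_12 × ℤ_15 ≇ ℤ_180


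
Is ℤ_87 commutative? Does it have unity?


ℤ_87 is a commutative ring with unity 1; 87 = 3×29 is composite, so 3·29 ≡ 0 gives zero divisors (not an integral domain)
Commutative: Yes
Integral domain: No
Has unity: Yes

ℤ_87: Commutative=Yes, Unity=Yes


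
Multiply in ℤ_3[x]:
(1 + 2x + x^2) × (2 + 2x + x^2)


Expand and collect like terms; reduce coefficients mod 3:
x^0: 1·2 = 2 ≡ 2 (mod 3)
x^1: 1·2 + 2·2 = 6 ≡ 0 (mod 3)
x^2: 1·1 + 2·2 + 1·2 = 7 ≡ 1 (mod 3)
x^3: 2·1 + 1·2 = 4 ≡ 1 (mod 3)
x^4: 1·1 = 1 ≡ 1 (mod 3)
Result: 2 + x^2 + x^3 + x^4

f · g = 2 + x^2 + x^3 + x^4


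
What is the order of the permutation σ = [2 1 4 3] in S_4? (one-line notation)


Cycle decomposition: (1 2) (3 4)
Cycle lengths: 2, 2
Order = lcm(2, 2) = 2

ord(σ) = 2


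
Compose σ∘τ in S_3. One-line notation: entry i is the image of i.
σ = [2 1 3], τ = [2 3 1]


σ∘τ: apply τ first, then σ
1 →τ 2 →σ 1
2 →τ 3 →σ 3
3 →τ 1 →σ 2

σ∘τ = [1 3 2]


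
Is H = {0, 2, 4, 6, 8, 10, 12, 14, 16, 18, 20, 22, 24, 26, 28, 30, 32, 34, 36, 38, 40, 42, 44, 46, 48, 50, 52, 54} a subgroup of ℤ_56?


Subgroup test for H = {0, 2, 4, 6, 8, 10, 12, 14, 16, 18, 20, 22, 24, 26, 28, 30, 32, 34, 36, 38, 40, 42, 44, 46, 48, 50, 52, 54} in (ℤ_56, +):
(1) 0 ∈ H? Yes
(2) Closure: for all a,b ∈ H, (a+b) mod 56 ∈ H? Yes
(3) Inverses: for all a ∈ H, -a mod 56 ∈ H? Yes

Yes, H is a subgroup of ℤ_56


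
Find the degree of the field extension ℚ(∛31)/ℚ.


∛31 has minimal polynomial x³ - 31 (irreducible over ℚ since 31 is not a perfect cube)

[ℚ(∛31)/ℚ] = 3


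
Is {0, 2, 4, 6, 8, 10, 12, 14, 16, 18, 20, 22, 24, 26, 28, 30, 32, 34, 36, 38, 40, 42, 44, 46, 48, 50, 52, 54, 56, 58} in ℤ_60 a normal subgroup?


H = {0, 2, 4, 6, 8, 10, 12, 14, 16, 18, 20, 22, 24, 26, 28, 30, 32, 34, 36, 38, 40, 42, 44, 46, 48, 50, 52, 54, 56, 58} in ℤ_60
ℤ_60 is abelian; every subgroup of an abelian group is normal

Yes, normal subgroup


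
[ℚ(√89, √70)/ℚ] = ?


[ℚ(√89,√70):ℚ] = [ℚ(√89,√70):ℚ(√89)]·[ℚ(√89):ℚ] = 2·2 = 4

[ℚ(√89, √70)/ℚ] = 4


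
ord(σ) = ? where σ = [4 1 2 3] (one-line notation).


Cycle decomposition: (1 4 3 2)
Cycle lengths: 4
Order = lcm(4) = 4

ord(σ) = 4


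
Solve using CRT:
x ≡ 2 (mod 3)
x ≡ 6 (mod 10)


m₁ = 3, m₂ = 10, gcd = 1, so CRT applies. M = m₁·m₂ = 30
Let M₁ = M/m₁ = 10, M₂ = M/m₂ = 3
Find y₁ ≡ M₁⁻¹ (mod m₁): 10⁻¹ ≡ 1 (mod 3)
Find y₂ ≡ M₂⁻¹ (mod m₂): 3⁻¹ ≡ 7 (mod 10)
x = a₁·M₁·y₁ + a₂·M₂·y₂ = 2·10·1 + 6·3·7 = 146
Reduce mod 30: x ≡ 26
Check: 26 mod 3 = 2 ✓, 26 mod 10 = 6 ✓

x ≡ 26 (mod 30)


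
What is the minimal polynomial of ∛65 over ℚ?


∛65 satisfies x³ - 65 = 0, irreducible over ℚ (no rational root; 65 is not a perfect cube)

Minimal polynomial: x³ - 65


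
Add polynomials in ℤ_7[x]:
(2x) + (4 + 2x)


Add coefficients mod 7:
x^0: 0 + 4 = 4 (mod 7)
x^1: 2 + 2 = 4 (mod 7)
Result: 4 + 4x

f + g = 4 + 4x


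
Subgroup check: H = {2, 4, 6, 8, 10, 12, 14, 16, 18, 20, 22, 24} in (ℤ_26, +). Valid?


Subgroup test for H = {2, 4, 6, 8, 10, 12, 14, 16, 18, 20, 22, 24} in (ℤ_26, +):
(1) 0 ∈ H? No
(2) Closure: for all a,b ∈ H, (a+b) mod 26 ∈ H? No  [counterexample: 2 + 24 = 0 ∉ H]
(3) Inverses: for all a ∈ H, -a mod 26 ∈ H? Yes

No, H is not a subgroup of ℤ_26


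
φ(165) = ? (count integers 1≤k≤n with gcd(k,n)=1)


Factor n: 165 = 3 × 5 × 11
φ(n) = n · ∏(1 - 1/p) over distinct primes p | n
φ(165) = 165 · (1 - 1/3) · (1 - 1/5) · (1 - 1/11) = 80

φ(165) = 80


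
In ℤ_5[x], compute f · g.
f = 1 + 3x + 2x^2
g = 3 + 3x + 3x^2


Expand and collect like terms; reduce coefficients mod 5:
x^0: 1·3 = 3 ≡ 3 (mod 5)
x^1: 1·3 + 3·3 = 12 ≡ 2 (mod 5)
x^2: 1·3 + 3·3 + 2·3 = 18 ≡ 3 (mod 5)
x^3: 3·3 + 2·3 = 15 ≡ 0 (mod 5)
x^4: 2·3 = 6 ≡ 1 (mod 5)
Result: 3 + 2x + 3x^2 + x^4

f · g = 3 + 2x + 3x^2 + x^4


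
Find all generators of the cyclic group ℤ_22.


g generates ℤ_n iff gcd(g,n) = 1
Prime factors of 22: 2, 11
Generators are g ∈ {1,...,21} not divisible by any of these primes.
Generators: {1, 3, 5, 7, 9, 13, 15, 17, 19, 21}
Number of generators = φ(22) = 10

Generators of ℤ_22 = {1, 3, 5, 7, 9, 13, 15, 17, 19, 21}


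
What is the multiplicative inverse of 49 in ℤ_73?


Use the extended Euclidean algorithm to write 1 = 49·s + 73·t; then s mod 73 is the inverse.
Euclidean algorithm:
  49 = 0·73 + 49
  73 = 1·49 + 24
  49 = 2·24 + 1
  24 = 24·1 + 0
gcd(49,73) = 1
Back-substitution gives: 49·(3) + 73·(-2) = 1
So 49⁻¹ ≡ 3 ≡ 3 (mod 73)
Check: 49 × 3 = 147 ≡ 1 (mod 73) ✓

49⁻¹ ≡ 3 (mod 73)


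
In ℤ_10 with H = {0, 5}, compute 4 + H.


4 + H = {4 + h (mod 10) : h ∈ H}
4+0=4, 4+5=9

4 + H = {4, 9}


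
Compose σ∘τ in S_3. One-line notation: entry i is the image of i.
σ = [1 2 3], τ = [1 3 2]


σ∘τ: apply τ first, then σ
1 →τ 1 →σ 1
2 →τ 3 →σ 3
3 →τ 2 →σ 2

σ∘τ = [1 3 2]


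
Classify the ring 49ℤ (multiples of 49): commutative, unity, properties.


49ℤ is a commutative ring under +,× but has no multiplicative identity (1 ∉ 49ℤ); it has no zero divisors, but without unity it is not an integral domain
Commutative: Yes
Integral domain: No
Has unity: No

49ℤ (multiples of 49): Commutative=Yes, Unity=No


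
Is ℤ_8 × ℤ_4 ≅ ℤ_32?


Comparing ℤ_8 × ℤ_4 and ℤ_32:
gcd(8,4) = 4 ≠ 1. Max element order in ℤ_8×ℤ_4 is lcm(8,4) = 8 < 32, so it has no element of order 32

No, ℤ_8 × ℤ_4 ≇ ℤ_32


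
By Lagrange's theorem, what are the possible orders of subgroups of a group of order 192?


Lagrange's theorem: |H| divides |G|
|G| = 192
Divisors of 192: 1, 2, 3, 4, 6, 8, 12, 16, 24, 32, 48, 64, 96, 192

Possible subgroup orders: {1, 2, 3, 4, 6, 8, 12, 16, 24, 32, 48, 64, 96, 192}


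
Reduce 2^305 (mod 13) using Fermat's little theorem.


Fermat's little theorem: if p is prime and gcd(a,p)=1, then a^(p-1) ≡ 1 (mod p)
p = 13 is prime, gcd(2,13) = 1
Reduce exponent: 305 mod 12 = 5
So 2^305 ≡ 2^5 (mod 13)
2^5 mod 13 = 6

2^305 ≡ 6 (mod 13)


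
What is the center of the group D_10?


Z(G) = {g ∈ G | gx = xg for all x ∈ G}
For even n, Z(D_n) = {e, r^(n/2)}: the 180° rotation r^5 commutes with every reflection and rotation

Z(D_10) = {e, r^5}


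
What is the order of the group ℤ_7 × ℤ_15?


|A × B| = |A| · |B|
|ℤ_7 × ℤ_15| = 7 × 15 = 105

|ℤ_7 × ℤ_15| = 105


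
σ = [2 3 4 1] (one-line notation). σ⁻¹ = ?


To find σ⁻¹, swap domain and range:
σ(1) = 2 → σ⁻¹(2) = 1
σ(2) = 3 → σ⁻¹(3) = 2
σ(3) = 4 → σ⁻¹(4) = 3
σ(4) = 1 → σ⁻¹(1) = 4

σ⁻¹ = [4 1 2 3]


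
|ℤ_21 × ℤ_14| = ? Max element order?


|ℤ_21 × ℤ_14| = 21 × 14 = 294
Max element order = lcm(21,14) = 42
Cyclic? No (gcd=7)

|ℤ_21×ℤ_14| = 294, max element order = 42


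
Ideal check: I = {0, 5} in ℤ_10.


Check ideal conditions for I = {0, 5} in ℤ_10:
(1) I is an additive subgroup? Yes
(2) For r ∈ ℤ_10 and a ∈ I: r·a ∈ I? Yes

Yes, I is an ideal of ℤ_10


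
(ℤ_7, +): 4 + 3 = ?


Operation: addition mod 7
4 + 3 = (a + b) mod 7 with a = 4, b = 3

4 + 3 = 0


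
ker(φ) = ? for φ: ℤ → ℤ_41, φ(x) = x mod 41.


Kernel = preimage of identity
ker(φ) = {x ∈ ℤ : x ≡ 0 (mod 41)} = 41ℤ = {0, ±41, ±82, ...}

ker(φ) = 41ℤ


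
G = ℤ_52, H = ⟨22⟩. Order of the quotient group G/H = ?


|⟨22⟩| = n / gcd(22, 52) = 52 / 2 = 26
H is normal (ℤ_52 is abelian).
|G/H| = |G| / |H| = 52 / 26 = 2

|G/H| = 2


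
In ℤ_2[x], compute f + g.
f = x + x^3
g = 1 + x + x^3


Add coefficients mod 2:
x^0: 0 + 1 = 1 (mod 2)
x^1: 1 + 1 = 0 (mod 2)
x^2: 0 + 0 = 0 (mod 2)
x^3: 1 + 1 = 0 (mod 2)
Result: 1

f + g = 1


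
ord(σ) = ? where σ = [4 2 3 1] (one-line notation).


Cycle decomposition: (1 4)
Cycle lengths: 2
Order = lcm(2) = 2

ord(σ) = 2


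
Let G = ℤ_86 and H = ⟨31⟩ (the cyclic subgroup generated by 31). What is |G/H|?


|⟨31⟩| = n / gcd(31, 86) = 86 / 1 = 86
H is normal (ℤ_86 is abelian).
|G/H| = |G| / |H| = 86 / 86 = 1

|G/H| = 1


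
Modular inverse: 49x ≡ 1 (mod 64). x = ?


Use the extended Euclidean algorithm to write 1 = 49·s + 64·t; then s mod 64 is the inverse.
Euclidean algorithm:
  49 = 0·64 + 49
  64 = 1·49 + 15
  49 = 3·15 + 4
  15 = 3·4 + 3
  4 = 1·3 + 1
  3 = 3·1 + 0
gcd(49,64) = 1
Back-substitution gives: 49·(17) + 64·(-13) = 1
So 49⁻¹ ≡ 17 ≡ 17 (mod 64)
Check: 49 × 17 = 833 ≡ 1 (mod 64) ✓

49⁻¹ ≡ 17 (mod 64)


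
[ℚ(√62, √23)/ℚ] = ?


[ℚ(√62,√23):ℚ] = [ℚ(√62,√23):ℚ(√62)]·[ℚ(√62):ℚ] = 2·2 = 4

[ℚ(√62, √23)/ℚ] = 4


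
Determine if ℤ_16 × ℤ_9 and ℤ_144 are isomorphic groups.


Comparing ℤ_16 × ℤ_9 and ℤ_144:
gcd(16,9) = 1, so ℤ_16 × ℤ_9 ≅ ℤ_144 (CRT)

Yes, ℤ_16 × ℤ_9 ≅ ℤ_144


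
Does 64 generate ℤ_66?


g generates ℤ_n iff gcd(g, n) = 1
gcd(64, 66) = 2
Since gcd = 2 ≠ 1, ⟨64⟩ has order 33 < 66, so 64 is not a generator.

No, 64 does not generate ℤ_66


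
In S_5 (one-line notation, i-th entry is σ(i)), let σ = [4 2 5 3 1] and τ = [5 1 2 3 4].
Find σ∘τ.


σ∘τ: apply τ first, then σ
1 →τ 5 →σ 1
2 →τ 1 →σ 4
3 →τ 2 →σ 2
4 →τ 3 →σ 5
5 →τ 4 →σ 3

σ∘τ = [1 4 2 5 3]


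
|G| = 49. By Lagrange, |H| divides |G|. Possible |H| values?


Lagrange's theorem: |H| divides |G|
|G| = 49
Divisors of 49: 1, 7, 49

Possible subgroup orders: {1, 7, 49}


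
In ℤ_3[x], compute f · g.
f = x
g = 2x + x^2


Expand and collect like terms; reduce coefficients mod 3:
x^0: 0·0 = 0 ≡ 0 (mod 3)
x^1: 0·2 + 1·0 = 0 ≡ 0 (mod 3)
x^2: 0·1 + 1·2 = 2 ≡ 2 (mod 3)
x^3: 1·1 = 1 ≡ 1 (mod 3)
Result: 2x^2 + x^3

f · g = 2x^2 + x^3


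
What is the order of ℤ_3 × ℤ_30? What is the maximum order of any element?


|ℤ_3 × ℤ_30| = 3 × 30 = 90
Max element order = lcm(3,30) = 30
Cyclic? No (gcd=3)

|ℤ_3×ℤ_30| = 90, max element order = 30


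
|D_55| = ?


|D_n| = 2n (n rotations and n reflections)
|D_55| = 2×55 = 110

|D_55| = 110


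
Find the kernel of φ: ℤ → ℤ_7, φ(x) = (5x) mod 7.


Kernel = preimage of identity
ker(φ) = {x ∈ ℤ : 5x ≡ 0 (mod 7)}. gcd(5,7) = 1, so 5x ≡ 0 (mod 7) ⟺ x ≡ 0 (mod 7/1 = 7). Hence ker(φ) = 7ℤ

ker(φ) = 7ℤ


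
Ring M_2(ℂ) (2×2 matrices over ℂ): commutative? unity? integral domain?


Matrix multiplication is non-commutative for n ≥ 2; the identity matrix I is the unity; singular matrices give zero divisors, so not an integral domain
Commutative: No
Integral domain: No
Has unity: Yes

M_2(ℂ) (2×2 matrices over ℂ): Commutative=No, Unity=Yes


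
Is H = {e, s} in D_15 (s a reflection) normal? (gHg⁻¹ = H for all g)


H = {e, s} in D_15 (s a reflection)
r·s·r⁻¹ = sr⁻² ≠ s for n ≥ 3, so {e, s} is not closed under conjugation

No, not a normal subgroup


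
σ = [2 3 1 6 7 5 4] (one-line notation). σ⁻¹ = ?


To find σ⁻¹, swap domain and range:
σ(1) = 2 → σ⁻¹(2) = 1
σ(2) = 3 → σ⁻¹(3) = 2
σ(3) = 1 → σ⁻¹(1) = 3
σ(4) = 6 → σ⁻¹(6) = 4
σ(5) = 7 → σ⁻¹(7) = 5
σ(6) = 5 → σ⁻¹(5) = 6
σ(7) = 4 → σ⁻¹(4) = 7

σ⁻¹ = [3 1 2 7 6 4 5]


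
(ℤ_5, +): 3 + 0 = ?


Operation: addition mod 5
3 + 0 = (a + b) mod 5 with a = 3, b = 0

3 + 0 = 3


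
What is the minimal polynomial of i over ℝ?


i satisfies x² + 1 = 0, irreducible over ℝ

Minimal polynomial: x² + 1


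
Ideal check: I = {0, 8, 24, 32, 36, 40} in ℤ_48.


Check ideal conditions for I = {0, 8, 24, 32, 36, 40} in ℤ_48:
(1) I is an additive subgroup? No
(2) For r ∈ ℤ_48 and a ∈ I: r·a ∈ I? No  [counterexample: r=2, a=8, r·a mod 48 = 16 ∉ I]

No, I is not an ideal of ℤ_48


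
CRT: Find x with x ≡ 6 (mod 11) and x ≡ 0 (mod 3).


m₁ = 11, m₂ = 3, gcd = 1, so CRT applies. M = m₁·m₂ = 33
Let M₁ = M/m₁ = 3, M₂ = M/m₂ = 11
Find y₁ ≡ M₁⁻¹ (mod m₁): 3⁻¹ ≡ 4 (mod 11)
Find y₂ ≡ M₂⁻¹ (mod m₂): 11⁻¹ ≡ 2 (mod 3)
x = a₁·M₁·y₁ + a₂·M₂·y₂ = 6·3·4 + 0·11·2 = 72
Reduce mod 33: x ≡ 6
Check: 6 mod 11 = 6 ✓, 6 mod 3 = 0 ✓

x ≡ 6 (mod 33)


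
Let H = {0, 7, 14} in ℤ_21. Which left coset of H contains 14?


14 + H = {14 + h (mod 21) : h ∈ H}
14+0=14, 14+7=0, 14+14=7
14 + H = {0, 7, 14} = 0 + H

14 + H = {0, 7, 14}


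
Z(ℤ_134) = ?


Z(G) = {g ∈ G | gx = xg for all x ∈ G}
ℤ_134 is abelian, so Z(G) = G

Z(ℤ_134) = ℤ_134


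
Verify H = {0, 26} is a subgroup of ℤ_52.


Subgroup test for H = {0, 26} in (ℤ_52, +):
(1) 0 ∈ H? Yes
(2) Closure: for all a,b ∈ H, (a+b) mod 52 ∈ H? Yes
(3) Inverses: for all a ∈ H, -a mod 52 ∈ H? Yes

Yes, H is a subgroup of ℤ_52


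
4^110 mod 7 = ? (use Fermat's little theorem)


Fermat's little theorem: if p is prime and gcd(a,p)=1, then a^(p-1) ≡ 1 (mod p)
p = 7 is prime, gcd(4,7) = 1
Reduce exponent: 110 mod 6 = 2
So 4^110 ≡ 4^2 (mod 7)
4^2 mod 7 = 2

4^110 ≡ 2 (mod 7)


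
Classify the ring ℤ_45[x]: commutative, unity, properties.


ℤ_45 has zero divisors (3·15 ≡ 0), and these lift to constant zero divisors in ℤ_45[x]; so not an integral domain
Commutative: Yes
Integral domain: No
Has unity: Yes

ℤ_45[x]: Commutative=Yes, Unity=Yes


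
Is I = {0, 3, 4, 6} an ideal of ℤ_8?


Check ideal conditions for I = {0, 3, 4, 6} in ℤ_8:
(1) I is an additive subgroup? No
(2) For r ∈ ℤ_8 and a ∈ I: r·a ∈ I? No  [counterexample: r=3, a=3, r·a mod 8 = 1 ∉ I]

No, I is not an ideal of ℤ_8


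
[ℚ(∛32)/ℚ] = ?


∛32 has minimal polynomial x³ - 32 (irreducible over ℚ since 32 is not a perfect cube)

[ℚ(∛32)/ℚ] = 3


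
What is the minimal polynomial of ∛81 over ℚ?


∛81 satisfies x³ - 81 = 0, irreducible over ℚ (no rational root; 81 is not a perfect cube)

Minimal polynomial: x³ - 81


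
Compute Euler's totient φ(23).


φ(n) = count of k ∈ {1,...,n} with gcd(k,n)=1
Coprimes to 23: {1, 2, 3, 4, 5, 6, 7, 8, 9, 10, 11, 12, 13, 14, 15, 16, 17, 18, 19, 20, 21, 22}
Count: 22

φ(23) = 22


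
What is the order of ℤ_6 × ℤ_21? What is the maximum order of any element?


|ℤ_6 × ℤ_21| = 6 × 21 = 126
Max element order = lcm(6,21) = 42
Cyclic? No (gcd=3)

|ℤ_6×ℤ_21| = 126, max element order = 42


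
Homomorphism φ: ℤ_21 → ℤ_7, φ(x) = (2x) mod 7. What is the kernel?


Kernel = preimage of identity
ker(φ) = {x ∈ ℤ_21 : 2x ≡ 0 (mod 7)}. Since 7 | 21, φ is well-defined. The kernel is the cyclic subgroup ⟨7⟩ of ℤ_21 (order 3), i.e. {0, 7, 14}

ker(φ) = {0, 7, 14}


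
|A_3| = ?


|A_n| = n!/2 (even permutations)
|A_3| = 3!/2 = 6/2 = 3

|A_3| = 3


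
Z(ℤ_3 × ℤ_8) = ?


Z(G) = {g ∈ G | gx = xg for all x ∈ G}
Direct product of abelian groups is abelian, so Z(G) = G

Z(ℤ_3 × ℤ_8) = ℤ_3 × ℤ_8


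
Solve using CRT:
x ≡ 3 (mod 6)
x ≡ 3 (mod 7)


m₁ = 6, m₂ = 7, gcd = 1, so CRT applies. M = m₁·m₂ = 42
Let M₁ = M/m₁ = 7, M₂ = M/m₂ = 6
Find y₁ ≡ M₁⁻¹ (mod m₁): 7⁻¹ ≡ 1 (mod 6)
Find y₂ ≡ M₂⁻¹ (mod m₂): 6⁻¹ ≡ 6 (mod 7)
x = a₁·M₁·y₁ + a₂·M₂·y₂ = 3·7·1 + 3·6·6 = 129
Reduce mod 42: x ≡ 3
Check: 3 mod 6 = 3 ✓, 3 mod 7 = 3 ✓

x ≡ 3 (mod 42)


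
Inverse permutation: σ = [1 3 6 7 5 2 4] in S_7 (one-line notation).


To find σ⁻¹, swap domain and range:
σ(1) = 1 → σ⁻¹(1) = 1
σ(2) = 3 → σ⁻¹(3) = 2
σ(3) = 6 → σ⁻¹(6) = 3
σ(4) = 7 → σ⁻¹(7) = 4
σ(5) = 5 → σ⁻¹(5) = 5
σ(6) = 2 → σ⁻¹(2) = 6
σ(7) = 4 → σ⁻¹(4) = 7

σ⁻¹ = [1 6 2 7 5 3 4]


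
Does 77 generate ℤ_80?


g generates ℤ_n iff gcd(g, n) = 1
gcd(77, 80) = 1
Since gcd = 1, 77 is a generator.

Yes, 77 generates ℤ_80


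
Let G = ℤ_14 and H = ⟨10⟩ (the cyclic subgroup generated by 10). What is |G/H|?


|⟨10⟩| = n / gcd(10, 14) = 14 / 2 = 7
H is normal (ℤ_14 is abelian).
|G/H| = |G| / |H| = 14 / 7 = 2

|G/H| = 2


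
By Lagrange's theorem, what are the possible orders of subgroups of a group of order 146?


Lagrange's theorem: |H| divides |G|
|G| = 146
Divisors of 146: 1, 2, 73, 146

Possible subgroup orders: {1, 2, 73, 146}


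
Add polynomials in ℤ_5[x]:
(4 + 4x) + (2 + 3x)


Add coefficients mod 5:
x^0: 4 + 2 = 1 (mod 5)
x^1: 4 + 3 = 2 (mod 5)
Result: 1 + 2x

f + g = 1 + 2x


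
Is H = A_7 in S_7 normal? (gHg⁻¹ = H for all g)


H = A_7 in S_7
A_7 has index 2 in S_7, and every subgroup of index 2 is normal

Yes, normal subgroup


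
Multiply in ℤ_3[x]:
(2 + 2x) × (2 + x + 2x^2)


Expand and collect like terms; reduce coefficients mod 3:
x^0: 2·2 = 4 ≡ 1 (mod 3)
x^1: 2·1 + 2·2 = 6 ≡ 0 (mod 3)
x^2: 2·2 + 2·1 = 6 ≡ 0 (mod 3)
x^3: 2·2 = 4 ≡ 1 (mod 3)
Result: 1 + x^3

f · g = 1 + x^3


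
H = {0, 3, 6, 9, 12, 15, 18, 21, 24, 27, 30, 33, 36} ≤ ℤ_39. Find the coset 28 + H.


28 + H = {28 + h (mod 39) : h ∈ H}
28+0=28, 28+3=31, 28+6=34, 28+9=37, 28+12=1, 28+15=4, 28+18=7, 28+21=10, 28+24=13, 28+27=16, 28+30=19, 28+33=22, 28+36=25
28 + H = {1, 4, 7, 10, 13, 16, 19, 22, 25, 28, 31, 34, 37} = 1 + H

28 + H = {1, 4, 7, 10, 13, 16, 19, 22, 25, 28, 31, 34, 37}


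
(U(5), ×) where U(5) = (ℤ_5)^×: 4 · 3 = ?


Operation: multiplication mod 5
4 · 3 = (a × b) mod 5 with a = 4, b = 3

4 · 3 = 2


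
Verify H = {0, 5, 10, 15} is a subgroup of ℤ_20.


Subgroup test for H = {0, 5, 10, 15} in (ℤ_20, +):
(1) 0 ∈ H? Yes
(2) Closure: for all a,b ∈ H, (a+b) mod 20 ∈ H? Yes
(3) Inverses: for all a ∈ H, -a mod 20 ∈ H? Yes

Yes, H is a subgroup of ℤ_20


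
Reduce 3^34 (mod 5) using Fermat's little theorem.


Fermat's little theorem: if p is prime and gcd(a,p)=1, then a^(p-1) ≡ 1 (mod p)
p = 5 is prime, gcd(3,5) = 1
Reduce exponent: 34 mod 4 = 2
So 3^34 ≡ 3^2 (mod 5)
3^2 mod 5 = 4

3^34 ≡ 4 (mod 5)


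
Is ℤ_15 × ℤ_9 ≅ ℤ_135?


Comparing ℤ_15 × ℤ_9 and ℤ_135:
gcd(15,9) = 3 ≠ 1. Max element order in ℤ_15×ℤ_9 is lcm(15,9) = 45 < 135, so it has no element of order 135

No, ℤ_15 × ℤ_9 ≇ ℤ_135


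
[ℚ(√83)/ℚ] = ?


√83 has minimal polynomial x² - 83 (irreducible over ℚ since 83 is squarefree)

[ℚ(√83)/ℚ] = 2


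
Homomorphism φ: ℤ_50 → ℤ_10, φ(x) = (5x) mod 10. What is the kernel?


Kernel = preimage of identity
ker(φ) = {x ∈ ℤ_50 : 5x ≡ 0 (mod 10)}. Since 10 | 50, φ is well-defined. The kernel is the cyclic subgroup ⟨2⟩ of ℤ_50 (order 25), i.e. {0, 2, 4, 6, 8, 10, 12, 14, 16, 18, 20, 22, 24, 26, 28, 30, 32, 34, 36, 38, 40, 42, 44, 46, 48}

ker(φ) = {0, 2, 4, 6, 8, 10, 12, 14, 16, 18, 20, 22, 24, 26, 28, 30, 32, 34, 36, 38, 40, 42, 44, 46, 48}
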